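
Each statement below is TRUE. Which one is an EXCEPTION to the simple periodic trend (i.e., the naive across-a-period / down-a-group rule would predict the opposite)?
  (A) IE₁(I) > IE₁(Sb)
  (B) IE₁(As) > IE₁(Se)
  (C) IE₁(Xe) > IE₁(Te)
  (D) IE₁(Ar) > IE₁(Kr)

(B)

The general trend: IE₁ increases across a period and decreases down a group.
(A) I (period 5, group 17) vs Sb (period 5, group 15): the stated order agrees with the simple trend.
(B) As (period 4, group 15) vs Se (period 4, group 16): the stated order contradicts the simple trend.
(C) Xe (period 5, group 18) vs Te (period 5, group 16): the stated order agrees with the simple trend.
(D) Ar (period 3, group 18) vs Kr (period 4, group 18): the stated order agrees with the simple trend.
The exception is (B): Se (4p⁴) ionizes more easily than half-filled As (4p³).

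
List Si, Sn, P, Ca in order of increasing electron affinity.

Ca < P < Sn < Si

Si is in period 3, group 14; P is in period 3, group 15; Ca is in period 4, group 2; Sn is in period 5, group 14.
EA tends to increase across a period and decrease down a group, though the pattern is less regular than for IE or radius.
These span different periods and groups, so the two trends combine.
P > Ca: both effects reinforce here, so P is clearly the higher of the two.
Sn > P: this pair runs against the simple trend — see the exception note.
Si > Sn: they share group 14; the group trend gives Si the larger value.
Note the exception: Sn has a higher electron affinity than P, contrary to the simple trend — adding an electron to P's half-filled np³ subshell costs electron-pairing energy.
Note the exception: Si has a higher electron affinity than P, contrary to the simple trend — adding an electron to P's half-filled 3p³ is unfavourable, so Si (3p²) has the more exothermic EA.
Approximate values (kJ/mol): Si 134, P 72, Ca 2, Sn 107.
So from lowest to highest: Ca < P < Sn < Si.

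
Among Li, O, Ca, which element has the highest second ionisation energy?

Li

Consider each +1 ion: Li⁺ is the bare [He] core; O⁺ still has 5 valence electrons; Ca⁺ still has 1 valence electron.
Pulling an electron out of a noble-gas core costs far more than removing a remaining valence electron, so Li sits at the high end of IE_2.
Valence configurations: O⁺ [He]2s²2p³, Ca⁺ [Ar]4s¹.
Tabulated IE_2 (kJ/mol): Li 7298, O 3388, Ca 1145.
Putting it together, IE_2: Ca < O < Li.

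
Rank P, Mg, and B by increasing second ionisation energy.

Consider each +1 ion: P⁺ still has 4 valence electrons; Mg⁺ still has 1 valence electron; B⁺ still has 2 valence electrons.
All are still removing valence electrons, so compare the +1 ions as you would atoms: IE_2 generally rises across a period (higher Z_eff) and falls down a group (larger shell), subject to the usual subshell exceptions.
Valence configurations: P⁺ [Ne]3s²3p², Mg⁺ [Ne]3s¹, B⁺ [He]2s².
Approximate IE_2 values (kJ/mol): P 1907, Mg 1451, B 2427.
Putting it together, IE_2: Mg < P < B.

Mg < P < B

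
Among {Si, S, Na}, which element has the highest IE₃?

IE_3 is the cost of taking one more electron from the +2 cation: Si²⁺ still has 2 valence electrons; S²⁺ still has 4 valence electrons; Na²⁺ is already 1 electron into the core.
Core electrons are held far more tightly than valence electrons, so Na tops the IE_3 order.
Valence configurations: Si²⁺ [Ne]3s², S²⁺ [Ne]3s²3p².
The numbers (kJ/mol): Si 3232, S 3357, Na 6910.
Overall IE_3 order: Si < S < Na.

Na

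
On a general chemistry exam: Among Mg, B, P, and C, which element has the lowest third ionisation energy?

P

After 2 electrons have been removed, what remains? Mg²⁺ is the bare [Ne] core; B²⁺ still has 1 valence electron; P²⁺ still has 3 valence electrons; C²⁺ still has 2 valence electrons.
Pulling an electron out of a noble-gas core costs far more than removing a remaining valence electron, so Mg sits at the high end of IE_3.
Valence configurations: B²⁺ [He]2s¹, P²⁺ [Ne]3s²3p¹, C²⁺ [He]2s².
Approximate IE_3 values (kJ/mol): Mg 7733, B 3660, P 2914, C 4620.
So the third ionization energies run P < B < C < Mg.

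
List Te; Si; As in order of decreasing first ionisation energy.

Si is in period 3, group 14; As is in period 4, group 15; Te is in period 5, group 16.
Across a period the outer electron is held more tightly (higher IE₁); down a group it sits in a higher shell, more shielded, and comes off more easily.
These sit on a diagonal, where the across-period and down-group effects partly cancel.
Te > Si: period and group pull opposite ways; the across-period shift dominates (869 vs 786 kJ/mol).
As > Te: period and group pull opposite ways; the down-group shift dominates (947 vs 869 kJ/mol).
For reference (kJ/mol): Si 786, As 947, Te 869.
So from highest to lowest: As > Te > Si.

As > Te > Si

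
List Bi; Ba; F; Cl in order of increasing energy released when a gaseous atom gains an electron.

Ba < Bi < F < Cl

F is in period 2, group 17; Cl is in period 3, group 17; Ba is in period 6, group 2; Bi is in period 6, group 15.
Electron affinity generally becomes more exothermic across a period toward the halogens and less exothermic down a group.
Here both period and group differ, so the two effects have to be weighed against each other.
Bi > Ba: both are in period 6; the period trend gives Bi the larger value.
F > Bi: relative to Bi, both the across-period and down-group shifts push F's electron affinity up.
Cl > F: this pair runs against the simple trend — see the exception note.
Note the exception: Cl has a higher electron affinity than F, contrary to the simple trend — F's small 2p subshell makes the incoming electron feel strong e⁻–e⁻ repulsion, so Cl actually releases more energy on gaining an electron.
Approximate values (kJ/mol): F 328, Cl 349, Ba 14, Bi 91.
So from lowest to highest: Ba < Bi < F < Cl.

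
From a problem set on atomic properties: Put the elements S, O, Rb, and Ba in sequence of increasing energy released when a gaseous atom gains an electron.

Electron affinity generally becomes more exothermic across a period toward the halogens and less exothermic down a group.
Neither a single period nor a single group — weigh both effects.
Rb > Ba: period and group pull opposite ways; the down-group shift dominates (47 vs 14 kJ/mol).
O > Rb: relative to Rb, both the across-period and down-group shifts push O's electron affinity up.
S > O: this pair runs against the simple trend — see the exception note.
Note the exception: S has a higher electron affinity than O, contrary to the simple trend — the compact 2p subshell of O repels the added electron more than S's larger 3p does.
Approximate values (kJ/mol): O 141, S 200, Rb 47, Ba 14.
So from lowest to highest: Ba < Rb < O < S.

Ba, Rb, O, S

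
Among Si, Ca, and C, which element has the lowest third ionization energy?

Si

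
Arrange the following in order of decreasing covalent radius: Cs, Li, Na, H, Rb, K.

Cs > Rb > K > Na > Li > H

Moving right in a period, electrons are added to the same shell under a stronger nuclear pull, so atoms get smaller; moving down, a new shell is opened and atoms get larger.
All are in group 1, so atomic radius increases down the group.
So from largest to smallest: Cs > Rb > K > Na > Li > H.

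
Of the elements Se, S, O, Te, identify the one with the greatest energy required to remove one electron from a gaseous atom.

O is in period 2, group 16; S is in period 3, group 16; Se is in period 4, group 16; Te is in period 5, group 16.
Across a period the outer electron is held more tightly (higher IE₁); down a group it sits in a higher shell, more shielded, and comes off more easily.
All are in group 16, so first ionization energy increases up the group.
The greatest energy required to remove one electron from a gaseous atom among these belongs to O.

O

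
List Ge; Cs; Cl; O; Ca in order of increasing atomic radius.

O < Cl < Ge < Ca < Cs

O is in period 2, group 16; Cl is in period 3, group 17; Ca is in period 4, group 2; Ge is in period 4, group 14; Cs is in period 6, group 1.
Across a period the added protons contract the valence shell; down a group each new principal shell makes the atom larger.
Neither a single period nor a single group — weigh both effects.
Cl > O: the two effects oppose for this pair; the down-group effect wins (99 vs 63 pm).
Ge > Cl: both effects reinforce here, so Ge is clearly the larger of the two.
Ca > Ge: both are in period 4; the period trend gives Ca the larger value.
Cs > Ca: relative to Ca, both the across-period and down-group shifts push Cs's atomic radius up.
For reference (pm): O 63, Cl 99, Ca 171, Ge 121, Cs 232.
So from smallest to largest: O < Cl < Ge < Ca < Cs.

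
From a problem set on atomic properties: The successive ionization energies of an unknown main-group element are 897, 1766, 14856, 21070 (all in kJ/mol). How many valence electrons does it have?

2

Look for the largest jump between consecutive ionization energies: IE3/IE2 ≈ 8.4, far larger than any earlier ratio.
That jump marks the point where a core electron is being removed. So the atom has 2 valence electrons.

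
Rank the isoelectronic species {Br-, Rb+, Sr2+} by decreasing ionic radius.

Br- > Rb+ > Sr2+

All of these have 36 electrons, so size is governed by nuclear charge alone: the more protons, the stronger the pull on the same electron cloud, and the smaller the ion.
Nuclear charges: Sr2+ (Z=38), Rb+ (Z=37), Br- (Z=35).
Largest to smallest: Br- > Rb+ > Sr2+.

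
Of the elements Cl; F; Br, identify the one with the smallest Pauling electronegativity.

Br

EN rises left→right (higher Z_eff, smaller atoms) and falls top→bottom (larger, more shielded atoms).
All are in group 17, so electronegativity increases up the group.
The smallest Pauling electronegativity among these belongs to Br.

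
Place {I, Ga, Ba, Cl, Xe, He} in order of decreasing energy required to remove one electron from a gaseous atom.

He, Cl, Xe, I, Ga, Ba

He is in period 1, group 18; Cl is in period 3, group 17; Ga is in period 4, group 13; I is in period 5, group 17; Xe is in period 5, group 18; Ba is in period 6, group 2.
Across a period the outer electron is held more tightly (higher IE₁); down a group it sits in a higher shell, more shielded, and comes off more easily.
These span different periods and groups, so the two trends combine.
Ga > Ba: relative to Ba, both the across-period and down-group shifts push Ga's first ionization energy up.
I > Ga: period and group pull opposite ways; the across-period shift dominates (1008 vs 579 kJ/mol).
Xe > I: both are in period 5; the period trend gives Xe the larger value.
Cl > Xe: the two effects oppose for this pair; the down-group effect wins (1251 vs 1170 kJ/mol).
He > Cl: both effects reinforce here, so He is clearly the higher of the two.
Approximate values (kJ/mol): He 2372, Cl 1251, Ga 579, I 1008, Xe 1170, Ba 503.
So from highest to lowest: He > Cl > Xe > I > Ga > Ba.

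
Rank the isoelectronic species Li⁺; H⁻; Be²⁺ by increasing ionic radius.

Be²⁺, Li⁺, H⁻

All of these have 2 electrons, so size is governed by nuclear charge alone: the more protons, the stronger the pull on the same electron cloud, and the smaller the ion.
Nuclear charges: Be²⁺ (Z=4), Li⁺ (Z=3), H⁻ (Z=1).
Smallest to largest: Be²⁺ < Li⁺ < H⁻.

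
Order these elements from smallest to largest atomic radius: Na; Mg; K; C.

C is in period 2, group 14; Na is in period 3, group 1; Mg is in period 3, group 2; K is in period 4, group 1.
Across a period the added protons contract the valence shell; down a group each new principal shell makes the atom larger.
These span different periods and groups, so the two trends combine.
Mg > C: both effects reinforce here, so Mg is clearly the larger of the two.
Na > Mg: Na lies to the left of Mg in period 3, so the across-period effect alone puts Na larger.
K > Na: they share group 1; the group trend gives K the larger value.
For reference (pm): C 75, Na 155, Mg 139, K 196.
So from smallest to largest: C < Mg < Na < K.

C < Mg < Na < K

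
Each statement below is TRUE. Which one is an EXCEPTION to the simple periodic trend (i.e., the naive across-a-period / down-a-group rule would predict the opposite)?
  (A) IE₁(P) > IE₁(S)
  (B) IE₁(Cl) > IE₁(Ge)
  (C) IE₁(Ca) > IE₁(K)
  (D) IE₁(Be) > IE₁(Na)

The general trend: first ionization energy increases across a period and decreases down a group.
(A) P (period 3, group 15) vs S (period 3, group 16): the stated order contradicts the simple trend.
(B) Cl (period 3, group 17) vs Ge (period 4, group 14): the stated order agrees with the simple trend.
(C) Ca (period 4, group 2) vs K (period 4, group 1): the stated order agrees with the simple trend.
(D) Be (period 2, group 2) vs Na (period 3, group 1): the stated order agrees with the simple trend.
The exception is (A): S (3p⁴) ionizes more easily than half-filled P (3p³) because the paired 3p electron in S is pushed out by e⁻–e⁻ repulsion.

(A)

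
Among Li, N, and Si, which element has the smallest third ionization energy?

Si

IE_3 is the cost of taking one more electron from the +2 cation: Li²⁺ is already 1 electron into the core; N²⁺ still has 3 valence electrons; Si²⁺ still has 2 valence electrons.
Breaking into a closed-shell core is much more expensive than removing a leftover valence electron — Li has the largest IE_3 here.
Valence configurations: N²⁺ [He]2s²2p¹, Si²⁺ [Ne]3s².
Tabulated IE_3 (kJ/mol): Li 11815, N 4578, Si 3232.
Overall IE_3 order: Si < N < Li.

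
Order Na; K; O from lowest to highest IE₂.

After 1 electron has been removed, what remains? Na⁺ is the bare [Ne] core; K⁺ is the bare [Ar] core; O⁺ still has 5 valence electrons.
Usually core removal costs more than valence removal, but here the competition is close: a tightly held n=2 valence electron can cost more to remove than an n=3 core electron, so the actual values have to decide it.
Tabulated IE_2 (kJ/mol): Na 4562, K 3052, O 3388.
Putting it together, IE_2: K < O < Na.

K, O, Na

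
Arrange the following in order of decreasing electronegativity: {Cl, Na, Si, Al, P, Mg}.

Cl, P, Si, Al, Mg, Na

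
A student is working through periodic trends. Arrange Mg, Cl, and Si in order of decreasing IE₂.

Cl, Si, Mg

IE_2 is the cost of taking one more electron from the +1 cation: Mg⁺ still has 1 valence electron; Cl⁺ still has 6 valence electrons; Si⁺ still has 3 valence electrons.
All are still removing valence electrons, so compare the +1 ions as you would atoms: IE_2 generally rises across a period (higher Z_eff) and falls down a group (larger shell), subject to the usual subshell exceptions.
Valence configurations: Mg⁺ [Ne]3s¹, Cl⁺ [Ne]3s²3p⁴, Si⁺ [Ne]3s²3p¹.
The numbers (kJ/mol): Mg 1451, Cl 2298, Si 1577.
Hence IE_2: Mg < Si < Cl.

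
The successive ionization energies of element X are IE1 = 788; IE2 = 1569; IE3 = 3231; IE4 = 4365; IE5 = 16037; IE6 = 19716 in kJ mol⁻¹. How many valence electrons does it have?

4

Look for the largest jump between consecutive ionization energies: IE5/IE4 ≈ 3.7, far larger than any earlier ratio.
That jump marks the point where a core electron is being removed. So the atom has 4 valence electrons.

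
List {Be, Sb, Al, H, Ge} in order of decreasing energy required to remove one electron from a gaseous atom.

H > Be > Sb > Ge > Al

H is in period 1, group 1; Be is in period 2, group 2; Al is in period 3, group 13; Ge is in period 4, group 14; Sb is in period 5, group 15.
First ionization energy rises across a period (greater Z_eff holds electrons more tightly) and falls down a group (valence electrons are farther from the nucleus).
These sit on a diagonal, where the across-period and down-group effects partly cancel.
Ge > Al: period and group pull opposite ways; the across-period shift dominates (762 vs 578 kJ/mol).
Sb > Ge: period and group pull opposite ways; the across-period shift dominates (831 vs 762 kJ/mol).
Be > Sb: the two effects oppose for this pair; the down-group effect wins (900 vs 831 kJ/mol).
H > Be: the two effects oppose for this pair; the down-group effect wins (1312 vs 900 kJ/mol).
For reference (kJ/mol): H 1312, Be 900, Al 578, Ge 762, Sb 831.
So from highest to lowest: H > Be > Sb > Ge > Al.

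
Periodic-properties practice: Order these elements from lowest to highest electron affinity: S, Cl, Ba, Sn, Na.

Ba, Na, Sn, S, Cl

Na is in period 3, group 1; S is in period 3, group 16; Cl is in period 3, group 17; Sn is in period 5, group 14; Ba is in period 6, group 2.
Adding an electron releases more energy for atoms nearer the top right (short of the noble gases).
These span different periods and groups, so the two trends combine.
Na > Ba: period and group pull opposite ways; the down-group shift dominates (53 vs 14 kJ/mol).
Sn > Na: period and group pull opposite ways; the across-period shift dominates (107 vs 53 kJ/mol).
S > Sn: relative to Sn, both the across-period and down-group shifts push S's electron affinity up.
Cl > S: both are in period 3; the period trend gives Cl the larger value.
For reference (kJ/mol): Na 53, S 200, Cl 349, Sn 107, Ba 14.
So from lowest to highest: Ba < Na < Sn < S < Cl.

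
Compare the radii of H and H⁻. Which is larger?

Forming H⁻ adds 1 electron to H. More electron–electron repulsion in the same shell, with unchanged nuclear charge, lets the cloud expand.
An anion is larger than its parent atom: H⁻ > H.

H⁻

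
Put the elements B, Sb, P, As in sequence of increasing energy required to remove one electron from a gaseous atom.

B < Sb < As < P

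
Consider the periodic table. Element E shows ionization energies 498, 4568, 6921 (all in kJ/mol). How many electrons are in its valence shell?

1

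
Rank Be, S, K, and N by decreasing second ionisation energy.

IE_2 is the cost of taking one more electron from the +1 cation: Be⁺ still has 1 valence electron; S⁺ still has 5 valence electrons; K⁺ is the bare [Ar] core; N⁺ still has 4 valence electrons.
Pulling an electron out of a noble-gas core costs far more than removing a remaining valence electron, so K sits at the high end of IE_2.
Valence configurations: Be⁺ [He]2s¹, S⁺ [Ne]3s²3p³, N⁺ [He]2s²2p².
Approximate IE_2 values (kJ/mol): Be 1757, S 2252, K 3052, N 2856.
Putting it together, IE_2: Be < S < N < K.

K > N > S > Be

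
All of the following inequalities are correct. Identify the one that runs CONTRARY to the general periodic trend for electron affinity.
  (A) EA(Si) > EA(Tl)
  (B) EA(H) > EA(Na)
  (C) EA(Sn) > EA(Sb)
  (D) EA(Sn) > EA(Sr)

(C)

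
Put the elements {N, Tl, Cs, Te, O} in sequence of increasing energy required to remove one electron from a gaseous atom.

Cs < Tl < Te < O < N

N is in period 2, group 15; O is in period 2, group 16; Te is in period 5, group 16; Cs is in period 6, group 1; Tl is in period 6, group 13.
IE₁ increases left→right with effective nuclear charge and decreases top→bottom as the valence shell moves farther out.
Here both period and group differ, so the two effects have to be weighed against each other.
Tl > Cs: both are in period 6; the period trend gives Tl the larger value.
Te > Tl: both effects reinforce here, so Te is clearly the higher of the two.
O > Te: O sits above Te in group 16, so the down-group effect alone puts O higher.
N > O: this pair runs against the simple trend — see the exception note.
Note the exception: N has a higher first ionization energy than O, contrary to the simple trend — pairing an electron in O's 2p⁴ costs repulsion energy, so O ionizes more easily than half-filled N (2p³).
Approximate values (kJ/mol): N 1402, O 1314, Te 869, Cs 376, Tl 589.
So from lowest to highest: Cs < Tl < Te < O < N.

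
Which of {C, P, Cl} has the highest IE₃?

After 2 electrons have been removed, what remains? C²⁺ still has 2 valence electrons; P²⁺ still has 3 valence electrons; Cl²⁺ still has 5 valence electrons.
All are still removing valence electrons, so compare the +2 ions as you would atoms: IE_3 generally rises across a period (higher Z_eff) and falls down a group (larger shell), subject to the usual subshell exceptions.
Valence configurations: C²⁺ [He]2s², P²⁺ [Ne]3s²3p¹, Cl²⁺ [Ne]3s²3p³.
Approximate IE_3 values (kJ/mol): C 4620, P 2914, Cl 3822.
Overall IE_3 order: P < Cl < C.

C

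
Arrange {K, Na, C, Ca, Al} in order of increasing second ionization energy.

Ca < Al < C < K < Na

After 1 electron has been removed, what remains? K⁺ is the bare [Ar] core; Na⁺ is the bare [Ne] core; C⁺ still has 3 valence electrons; Ca⁺ still has 1 valence electron; Al⁺ still has 2 valence electrons.
Pulling an electron out of a noble-gas core costs far more than removing a remaining valence electron, so K and Na sit at the high end of IE_2.
Valence configurations: C⁺ [He]2s²2p¹, Ca⁺ [Ar]4s¹, Al⁺ [Ne]3s².
Approximate IE_2 values (kJ/mol): K 3052, Na 4562, C 2353, Ca 1145, Al 1817.
So the second ionization energies run Ca < Al < C < K < Na.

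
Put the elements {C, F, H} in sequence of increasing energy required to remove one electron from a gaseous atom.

H is in period 1, group 1; C is in period 2, group 14; F is in period 2, group 17.
Removing the outermost electron gets harder across a period and easier down a group.
These span different periods and groups, so the two trends combine.
H > C: the two effects oppose for this pair; the down-group effect wins (1312 vs 1086 kJ/mol).
F > H: period and group pull opposite ways; the across-period shift dominates (1681 vs 1312 kJ/mol).
Tabulated first ionization energy (kJ/mol): H 1312, C 1086, F 1681.
So from lowest to highest: C < H < F.

C, H, F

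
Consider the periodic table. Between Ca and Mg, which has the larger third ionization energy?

IE_3 is the cost of taking one more electron from the +2 cation: Ca²⁺ is the bare [Ar] core; Mg²⁺ is the bare [Ne] core.
All of these are removing an electron from a noble-gas core or deeper; the smaller core (lower principal quantum number) is held far more tightly, and within a period the higher nuclear charge binds the same core more tightly.
The numbers (kJ/mol): Ca 4912, Mg 7733.
Overall IE_3 order: Ca < Mg.

Mg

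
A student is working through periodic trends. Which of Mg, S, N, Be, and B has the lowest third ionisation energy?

S

The third ionization energy removes an electron from the +2 ion. For each element: Mg²⁺ is the bare [Ne] core; S²⁺ still has 4 valence electrons; N²⁺ still has 3 valence electrons; Be²⁺ is the bare [He] core; B²⁺ still has 1 valence electron.
Breaking into a closed-shell core is much more expensive than removing a leftover valence electron — Mg and Be have the largest IE_3 here.
Valence configurations: S²⁺ [Ne]3s²3p², N²⁺ [He]2s²2p¹, B²⁺ [He]2s¹.
Approximate IE_3 values (kJ/mol): Mg 7733, S 3357, N 4578, Be 14849, B 3660.
Overall IE_3 order: S < B < N < Mg < Be.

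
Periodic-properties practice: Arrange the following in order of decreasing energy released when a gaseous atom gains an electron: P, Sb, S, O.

S > O > Sb > P

O is in period 2, group 16; P is in period 3, group 15; S is in period 3, group 16; Sb is in period 5, group 15.
Electron affinity generally becomes more exothermic across a period toward the halogens and less exothermic down a group.
These span different periods and groups, so the two trends combine.
Sb > P: this pair runs against the simple trend — see the exception note.
O > Sb: both effects reinforce here, so O is clearly the higher of the two.
S > O: this pair runs against the simple trend — see the exception note.
Note the exception: Sb has a higher electron affinity than P, contrary to the simple trend — both are half-filled np³, but the pairing/repulsion penalty for the added electron shrinks as the p orbitals become larger and more diffuse down the group, and for Sb that outweighs the weaker nuclear attraction.
Note the exception: S has a higher electron affinity than O, contrary to the simple trend — the compact 2p subshell of O repels the added electron more than S's larger 3p does.
For reference (kJ/mol): O 141, P 72, S 200, Sb 103.
So from highest to lowest: S > O > Sb > P.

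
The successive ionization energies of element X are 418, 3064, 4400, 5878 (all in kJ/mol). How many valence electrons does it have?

1

Look for the largest jump between consecutive ionization energies: IE2/IE1 ≈ 7.3, far larger than any earlier ratio.
That jump marks the point where a core electron is being removed. So the atom has 1 valence electron.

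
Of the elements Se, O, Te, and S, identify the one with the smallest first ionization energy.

O is in period 2, group 16; S is in period 3, group 16; Se is in period 4, group 16; Te is in period 5, group 16.
First ionization energy rises across a period (greater Z_eff holds electrons more tightly) and falls down a group (valence electrons are farther from the nucleus).
All are in group 16, so first ionization energy increases up the group.
The smallest first ionization energy among these belongs to Te.

Te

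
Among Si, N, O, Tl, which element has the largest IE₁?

N

N is in period 2, group 15; O is in period 2, group 16; Si is in period 3, group 14; Tl is in period 6, group 13.
Across a period the outer electron is held more tightly (higher IE₁); down a group it sits in a higher shell, more shielded, and comes off more easily.
These span different periods and groups, so the two trends combine.
Si > Tl: both effects reinforce here, so Si is clearly the higher of the two.
O > Si: relative to Si, both the across-period and down-group shifts push O's first ionization energy up.
N > O: this pair runs against the simple trend — see the exception note.
Note the exception: N has a higher first ionization energy than O, contrary to the simple trend — pairing an electron in O's 2p⁴ costs repulsion energy, so O ionizes more easily than half-filled N (2p³).
For reference (kJ/mol): N 1402, O 1314, Si 786, Tl 589.
The largest IE₁ among these belongs to N.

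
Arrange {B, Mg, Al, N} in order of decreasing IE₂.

Consider each +1 ion: B⁺ still has 2 valence electrons; Mg⁺ still has 1 valence electron; Al⁺ still has 2 valence electrons; N⁺ still has 4 valence electrons.
All are still removing valence electrons, so compare the +1 ions as you would atoms: IE_2 generally rises across a period (higher Z_eff) and falls down a group (larger shell), subject to the usual subshell exceptions.
Valence configurations: B⁺ [He]2s², Mg⁺ [Ne]3s¹, Al⁺ [Ne]3s², N⁺ [He]2s²2p².
The numbers (kJ/mol): B 2427, Mg 1451, Al 1817, N 2856.
Hence IE_2: Mg < Al < B < N.

N > B > Al > Mg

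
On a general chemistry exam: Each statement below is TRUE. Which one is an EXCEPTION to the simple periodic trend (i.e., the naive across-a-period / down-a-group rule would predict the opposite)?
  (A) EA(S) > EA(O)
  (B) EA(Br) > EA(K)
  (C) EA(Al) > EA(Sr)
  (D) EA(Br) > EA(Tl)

(A)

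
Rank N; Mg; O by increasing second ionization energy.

Mg, N, O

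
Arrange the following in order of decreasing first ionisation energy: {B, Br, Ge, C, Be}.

Br, C, Be, B, Ge

Be is in period 2, group 2; B is in period 2, group 13; C is in period 2, group 14; Ge is in period 4, group 14; Br is in period 4, group 17.
Removing the outermost electron gets harder across a period and easier down a group.
Neither a single period nor a single group — weigh both effects.
B > Ge: period and group pull opposite ways; the down-group shift dominates (801 vs 762 kJ/mol).
Be > B: this pair runs against the simple trend — see the exception note.
C > Be: both are in period 2; the period trend gives C the larger value.
Br > C: period and group pull opposite ways; the across-period shift dominates (1140 vs 1086 kJ/mol).
Note the exception: Be has a higher first ionization energy than B, contrary to the simple trend — removing B's lone 2p electron is easier than breaking Be's filled 2s².
For reference (kJ/mol): Be 900, B 801, C 1086, Ge 762, Br 1140.
So from highest to lowest: Br > C > Be > B > Ge.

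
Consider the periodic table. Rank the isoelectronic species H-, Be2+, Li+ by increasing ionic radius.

Be2+, Li+, H-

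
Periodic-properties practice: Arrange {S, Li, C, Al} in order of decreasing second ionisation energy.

IE_2 is the cost of taking one more electron from the +1 cation: S⁺ still has 5 valence electrons; Li⁺ is the bare [He] core; C⁺ still has 3 valence electrons; Al⁺ still has 2 valence electrons.
Pulling an electron out of a noble-gas core costs far more than removing a remaining valence electron, so Li sits at the high end of IE_2.
Valence configurations: S⁺ [Ne]3s²3p³, C⁺ [He]2s²2p¹, Al⁺ [Ne]3s².
Approximate IE_2 values (kJ/mol): S 2252, Li 7298, C 2353, Al 1817.
Overall IE_2 order: Al < S < C < Li.

Li > C > S > Al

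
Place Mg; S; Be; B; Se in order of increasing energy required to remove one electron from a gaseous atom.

Mg < B < Be < Se < S

Across a period the outer electron is held more tightly (higher IE₁); down a group it sits in a higher shell, more shielded, and comes off more easily.
Neither a single period nor a single group — weigh both effects.
B > Mg: relative to Mg, both the across-period and down-group shifts push B's first ionization energy up.
Be > B: this pair runs against the simple trend — see the exception note.
Se > Be: period and group pull opposite ways; the across-period shift dominates (941 vs 900 kJ/mol).
S > Se: they share group 16; the group trend gives S the larger value.
Note the exception: Be has a higher first ionization energy than B, contrary to the simple trend — removing B's lone 2p electron is easier than breaking Be's filled 2s².
For reference (kJ/mol): Be 900, B 801, Mg 738, S 1000, Se 941.
So from lowest to highest: Mg < B < Be < Se < S.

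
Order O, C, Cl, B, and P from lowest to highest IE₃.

IE_3 is the cost of taking one more electron from the +2 cation: O²⁺ still has 4 valence electrons; C²⁺ still has 2 valence electrons; Cl²⁺ still has 5 valence electrons; B²⁺ still has 1 valence electron; P²⁺ still has 3 valence electrons.
All are still removing valence electrons, so compare the +2 ions as you would atoms: IE_3 generally rises across a period (higher Z_eff) and falls down a group (larger shell), subject to the usual subshell exceptions.
Valence configurations: O²⁺ [He]2s²2p², C²⁺ [He]2s², Cl²⁺ [Ne]3s²3p³, B²⁺ [He]2s¹, P²⁺ [Ne]3s²3p¹.
Approximate IE_3 values (kJ/mol): O 5300, C 4620, Cl 3822, B 3660, P 2914.
Overall IE_3 order: P < B < Cl < C < O.

P < B < Cl < C < O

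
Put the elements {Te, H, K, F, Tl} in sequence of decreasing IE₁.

F, H, Te, Tl, K

H is in period 1, group 1; F is in period 2, group 17; K is in period 4, group 1; Te is in period 5, group 16; Tl is in period 6, group 13.
Removing the outermost electron gets harder across a period and easier down a group.
These span different periods and groups, so the two trends combine.
Tl > K: the two effects oppose for this pair; the across-period effect wins (589 vs 419 kJ/mol).
Te > Tl: both effects reinforce here, so Te is clearly the higher of the two.
H > Te: the two effects oppose for this pair; the down-group effect wins (1312 vs 869 kJ/mol).
F > H: the two effects oppose for this pair; the across-period effect wins (1681 vs 1312 kJ/mol).
Tabulated first ionization energy (kJ/mol): H 1312, F 1681, K 419, Te 869, Tl 589.
So from highest to lowest: F > H > Te > Tl > K.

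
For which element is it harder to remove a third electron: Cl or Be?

Be

After 2 electrons have been removed, what remains? Cl²⁺ still has 5 valence electrons; Be²⁺ is the bare [He] core.
Core electrons are held far more tightly than valence electrons, so Be tops the IE_3 order.
Tabulated IE_3 (kJ/mol): Cl 3822, Be 14849.
Hence IE_3: Cl < Be.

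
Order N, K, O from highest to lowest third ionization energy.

IE_3 is the cost of taking one more electron from the +2 cation: N²⁺ still has 3 valence electrons; K²⁺ is already 1 electron into the core; O²⁺ still has 4 valence electrons.
Usually core removal costs more than valence removal, but here the competition is close: a tightly held n=2 valence electron can cost more to remove than an n=3 core electron, so the actual values have to decide it.
Valence configurations: N²⁺ [He]2s²2p¹, O²⁺ [He]2s²2p².
The numbers (kJ/mol): N 4578, K 4420, O 5300.
So the third ionization energies run K < N < O.

O > N > K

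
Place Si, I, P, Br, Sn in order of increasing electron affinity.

P, Sn, Si, I, Br

Si is in period 3, group 14; P is in period 3, group 15; Br is in period 4, group 17; Sn is in period 5, group 14; I is in period 5, group 17.
Atoms with high Z_eff and room in the valence shell (especially the halogens) have the most exothermic electron affinities.
Here both period and group differ, so the two effects have to be weighed against each other.
Sn > P: this pair runs against the simple trend — see the exception note.
Si > Sn: Si sits above Sn in group 14, so the down-group effect alone puts Si higher.
I > Si: the two effects oppose for this pair; the across-period effect wins (295 vs 134 kJ/mol).
Br > I: Br sits above I in group 17, so the down-group effect alone puts Br higher.
Note the exception: Sn has a higher electron affinity than P, contrary to the simple trend — adding an electron to P's half-filled np³ subshell costs electron-pairing energy.
Note the exception: Si has a higher electron affinity than P, contrary to the simple trend — adding an electron to P's half-filled 3p³ is unfavourable, so Si (3p²) has the more exothermic EA.
Tabulated electron affinity (kJ/mol): Si 134, P 72, Br 325, Sn 107, I 295.
So from lowest to highest: P < Sn < Si < I < Br.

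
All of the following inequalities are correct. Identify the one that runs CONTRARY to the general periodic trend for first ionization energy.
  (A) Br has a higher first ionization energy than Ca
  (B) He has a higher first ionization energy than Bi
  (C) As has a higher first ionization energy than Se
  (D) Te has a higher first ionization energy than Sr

The general trend: first ionization energy increases across a period and decreases down a group.
(A) Br (period 4, group 17) vs Ca (period 4, group 2): the stated order agrees with the simple trend.
(B) He (period 1, group 18) vs Bi (period 6, group 15): the stated order agrees with the simple trend.
(C) As (period 4, group 15) vs Se (period 4, group 16): the stated order contradicts the simple trend.
(D) Te (period 5, group 16) vs Sr (period 5, group 2): the stated order agrees with the simple trend.
The exception is (C): Se (4p⁴) ionizes more easily than half-filled As (4p³).

(C)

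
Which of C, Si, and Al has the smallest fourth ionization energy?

The fourth ionization energy removes an electron from the +3 ion. For each element: C³⁺ still has 1 valence electron; Si³⁺ still has 1 valence electron; Al³⁺ is the bare [Ne] core.
Core electrons are held far more tightly than valence electrons, so Al tops the IE_4 order.
Valence configurations: C³⁺ [He]2s¹, Si³⁺ [Ne]3s¹.
The numbers (kJ/mol): C 6223, Si 4356, Al 11577.
So the fourth ionization energies run Si < C < Al.

Si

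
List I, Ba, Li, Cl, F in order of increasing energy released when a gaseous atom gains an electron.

Ba < Li < I < F < Cl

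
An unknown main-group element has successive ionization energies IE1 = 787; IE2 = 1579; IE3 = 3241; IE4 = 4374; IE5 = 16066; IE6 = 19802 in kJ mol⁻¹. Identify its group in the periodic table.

Group 14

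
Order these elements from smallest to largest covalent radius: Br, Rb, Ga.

Br < Ga < Rb

Ga is in period 4, group 13; Br is in period 4, group 17; Rb is in period 5, group 1.
Atomic radius shrinks across a period as nuclear charge pulls the same shell inward, and grows down a group as new shells are added.
Here both period and group differ, so the two effects have to be weighed against each other.
Ga > Br: both are in period 4; the period trend gives Ga the larger value.
Rb > Ga: both effects reinforce here, so Rb is clearly the larger of the two.
Approximate values (pm): Ga 124, Br 114, Rb 210.
So from smallest to largest: Br < Ga < Rb.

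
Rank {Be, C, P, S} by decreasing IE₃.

Consider each +2 ion: Be²⁺ is the bare [He] core; C²⁺ still has 2 valence electrons; P²⁺ still has 3 valence electrons; S²⁺ still has 4 valence electrons.
Pulling an electron out of a noble-gas core costs far more than removing a remaining valence electron, so Be sits at the high end of IE_3.
Valence configurations: C²⁺ [He]2s², P²⁺ [Ne]3s²3p¹, S²⁺ [Ne]3s²3p².
Approximate IE_3 values (kJ/mol): Be 14849, C 4620, P 2914, S 3357.
Putting it together, IE_3: P < S < C < Be.

Be > C > S > P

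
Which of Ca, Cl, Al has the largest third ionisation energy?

Ca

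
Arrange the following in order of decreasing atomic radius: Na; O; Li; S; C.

Na, Li, S, C, O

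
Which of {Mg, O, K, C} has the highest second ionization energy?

Consider each +1 ion: Mg⁺ still has 1 valence electron; O⁺ still has 5 valence electrons; K⁺ is the bare [Ar] core; C⁺ still has 3 valence electrons.
Usually core removal costs more than valence removal, but here the competition is close: a tightly held n=2 valence electron can cost more to remove than an n=3 core electron, so the actual values have to decide it.
Valence configurations: Mg⁺ [Ne]3s¹, O⁺ [He]2s²2p³, C⁺ [He]2s²2p¹.
The numbers (kJ/mol): Mg 1451, O 3388, K 3052, C 2353.
Overall IE_2 order: Mg < C < K < O.

O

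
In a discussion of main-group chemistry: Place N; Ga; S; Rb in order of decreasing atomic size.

Rb > Ga > S > N

N is in period 2, group 15; S is in period 3, group 16; Ga is in period 4, group 13; Rb is in period 5, group 1.
Atomic radius shrinks across a period as nuclear charge pulls the same shell inward, and grows down a group as new shells are added.
Here both period and group differ, so the two effects have to be weighed against each other.
S > N: period and group pull opposite ways; the down-group shift dominates (103 vs 71 pm).
Ga > S: relative to S, both the across-period and down-group shifts push Ga's atomic radius up.
Rb > Ga: both effects reinforce here, so Rb is clearly the larger of the two.
Tabulated atomic radius (pm): N 71, S 103, Ga 124, Rb 210.
So from largest to smallest: Rb > Ga > S > N.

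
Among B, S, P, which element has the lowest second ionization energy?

IE_2 is the cost of taking one more electron from the +1 cation: B⁺ still has 2 valence electrons; S⁺ still has 5 valence electrons; P⁺ still has 4 valence electrons.
All are still removing valence electrons, so compare the +1 ions as you would atoms: IE_2 generally rises across a period (higher Z_eff) and falls down a group (larger shell), subject to the usual subshell exceptions.
Valence configurations: B⁺ [He]2s², S⁺ [Ne]3s²3p³, P⁺ [Ne]3s²3p².
The numbers (kJ/mol): B 2427, S 2252, P 1907.
Overall IE_2 order: P < S < B.

P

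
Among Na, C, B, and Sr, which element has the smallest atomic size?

C

Across a period the added protons contract the valence shell; down a group each new principal shell makes the atom larger.
Here both period and group differ, so the two effects have to be weighed against each other.
B > C: both are in period 2; the period trend gives B the larger value.
Na > B: both effects reinforce here, so Na is clearly the larger of the two.
Sr > Na: the two effects oppose for this pair; the down-group effect wins (185 vs 155 pm).
For reference (pm): B 85, C 75, Na 155, Sr 185.
The smallest atomic size among these belongs to C.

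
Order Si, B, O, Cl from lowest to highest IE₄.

Si, Cl, O, B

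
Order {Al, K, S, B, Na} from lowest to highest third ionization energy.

The third ionization energy removes an electron from the +2 ion. For each element: Al²⁺ still has 1 valence electron; K²⁺ is already 1 electron into the core; S²⁺ still has 4 valence electrons; B²⁺ still has 1 valence electron; Na²⁺ is already 1 electron into the core.
Breaking into a closed-shell core is much more expensive than removing a leftover valence electron — K and Na have the largest IE_3 here.
Valence configurations: Al²⁺ [Ne]3s¹, S²⁺ [Ne]3s²3p², B²⁺ [He]2s¹.
Tabulated IE_3 (kJ/mol): Al 2745, K 4420, S 3357, B 3660, Na 6910.
So the third ionization energies run Al < S < B < K < Na.

Al < S < B < K < Na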